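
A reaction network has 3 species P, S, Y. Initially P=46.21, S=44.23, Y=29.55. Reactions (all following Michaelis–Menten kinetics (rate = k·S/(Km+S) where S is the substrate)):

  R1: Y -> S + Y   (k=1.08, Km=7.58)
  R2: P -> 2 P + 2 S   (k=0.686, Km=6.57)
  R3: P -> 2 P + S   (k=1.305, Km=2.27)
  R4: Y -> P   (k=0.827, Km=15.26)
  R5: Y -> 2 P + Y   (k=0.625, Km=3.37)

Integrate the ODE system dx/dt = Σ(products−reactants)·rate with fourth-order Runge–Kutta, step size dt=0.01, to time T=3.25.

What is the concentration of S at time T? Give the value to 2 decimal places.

S at T = 55.03

RK4 with dt=0.01: 325 steps to T=3.25. Trajectory (selected grid times):
t=0.00: P=46.21 S=44.23 Y=29.55
t=0.36: P=47.47 S=45.42 Y=29.35
t=0.72: P=48.74 S=46.61 Y=29.16
t=1.08: P=50.01 S=47.81 Y=28.96
t=1.44: P=51.27 S=49.00 Y=28.77
t=1.81: P=52.57 S=50.23 Y=28.57
t=2.17: P=53.84 S=51.43 Y=28.37
t=2.53: P=55.11 S=52.63 Y=28.18
t=2.89: P=56.37 S=53.82 Y=27.99
t=3.25: P=57.64 S=55.03 Y=27.80
Read off S at T=3.25: 55.03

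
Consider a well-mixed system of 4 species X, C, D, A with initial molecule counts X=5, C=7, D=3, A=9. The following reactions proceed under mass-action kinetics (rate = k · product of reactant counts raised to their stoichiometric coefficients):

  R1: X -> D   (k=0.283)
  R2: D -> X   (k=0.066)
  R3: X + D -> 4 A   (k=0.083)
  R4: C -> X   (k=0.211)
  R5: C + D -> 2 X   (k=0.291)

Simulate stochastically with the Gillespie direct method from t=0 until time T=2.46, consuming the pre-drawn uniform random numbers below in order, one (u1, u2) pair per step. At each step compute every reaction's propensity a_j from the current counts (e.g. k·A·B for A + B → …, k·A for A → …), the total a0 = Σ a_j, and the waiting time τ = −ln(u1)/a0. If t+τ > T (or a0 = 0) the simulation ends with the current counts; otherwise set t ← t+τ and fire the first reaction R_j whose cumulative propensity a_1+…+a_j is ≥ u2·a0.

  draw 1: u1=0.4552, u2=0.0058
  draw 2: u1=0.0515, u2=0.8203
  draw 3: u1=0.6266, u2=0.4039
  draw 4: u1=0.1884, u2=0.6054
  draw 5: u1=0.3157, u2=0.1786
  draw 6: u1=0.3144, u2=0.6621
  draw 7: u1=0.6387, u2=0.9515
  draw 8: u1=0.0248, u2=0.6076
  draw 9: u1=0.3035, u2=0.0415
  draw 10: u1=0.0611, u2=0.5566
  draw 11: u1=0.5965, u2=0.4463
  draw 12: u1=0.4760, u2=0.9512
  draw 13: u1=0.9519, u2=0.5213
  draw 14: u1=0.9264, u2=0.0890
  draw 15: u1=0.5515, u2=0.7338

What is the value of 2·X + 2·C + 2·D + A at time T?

Check how each reaction changes W = 2·X + 2·C + 2·D + A (weight of products minus weight of reactants):
R1: X -> D: (2·1) − (2·1) = 2 − 2 = 0
R2: D -> X: (2·1) − (2·1) = 2 − 2 = 0
R3: X + D -> 4 A: (1·4) − (2·1 + 2·1) = 4 − 4 = 0
R4: C -> X: (2·1) − (2·1) = 2 − 2 = 0
R5: C + D -> 2 X: (2·2) − (2·1 + 2·1) = 4 − 4 = 0
Every reaction leaves W unchanged, so W is conserved and no simulation is needed: W(T) = W(0) = 2·5 + 2·7 + 2·3 + 9 = 39

Value at T = 39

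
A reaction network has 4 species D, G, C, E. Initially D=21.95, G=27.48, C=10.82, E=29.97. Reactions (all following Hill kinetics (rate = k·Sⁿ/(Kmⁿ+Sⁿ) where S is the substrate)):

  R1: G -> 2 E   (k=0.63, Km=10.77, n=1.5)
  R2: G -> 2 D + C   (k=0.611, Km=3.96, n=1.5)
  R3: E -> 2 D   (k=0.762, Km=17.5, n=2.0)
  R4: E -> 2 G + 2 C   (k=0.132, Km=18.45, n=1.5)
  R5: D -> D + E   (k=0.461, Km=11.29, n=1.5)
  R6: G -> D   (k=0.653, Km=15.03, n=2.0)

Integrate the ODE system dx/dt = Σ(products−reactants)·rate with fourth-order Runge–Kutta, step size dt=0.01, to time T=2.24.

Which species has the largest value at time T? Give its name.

Dominant species at T: E

RK4 with dt=0.01: 224 steps to T=2.24. Trajectory (selected grid times):
t=0.00: D=21.95 G=27.48 C=10.82 E=29.97
t=0.25: D=22.65 G=27.13 C=11.01 E=30.14
t=0.50: D=23.35 G=26.78 C=11.20 E=30.31
t=0.75: D=24.05 G=26.43 C=11.39 E=30.49
t=1.00: D=24.75 G=26.08 C=11.58 E=30.66
t=1.24: D=25.42 G=25.75 C=11.76 E=30.82
t=1.49: D=26.11 G=25.41 C=11.95 E=30.99
t=1.74: D=26.81 G=25.06 C=12.14 E=31.16
t=1.99: D=27.51 G=24.72 C=12.33 E=31.33
t=2.24: D=28.20 G=24.39 C=12.51 E=31.50
At T=2.24: D=28.20 G=24.39 C=12.51 E=31.50; the largest is E.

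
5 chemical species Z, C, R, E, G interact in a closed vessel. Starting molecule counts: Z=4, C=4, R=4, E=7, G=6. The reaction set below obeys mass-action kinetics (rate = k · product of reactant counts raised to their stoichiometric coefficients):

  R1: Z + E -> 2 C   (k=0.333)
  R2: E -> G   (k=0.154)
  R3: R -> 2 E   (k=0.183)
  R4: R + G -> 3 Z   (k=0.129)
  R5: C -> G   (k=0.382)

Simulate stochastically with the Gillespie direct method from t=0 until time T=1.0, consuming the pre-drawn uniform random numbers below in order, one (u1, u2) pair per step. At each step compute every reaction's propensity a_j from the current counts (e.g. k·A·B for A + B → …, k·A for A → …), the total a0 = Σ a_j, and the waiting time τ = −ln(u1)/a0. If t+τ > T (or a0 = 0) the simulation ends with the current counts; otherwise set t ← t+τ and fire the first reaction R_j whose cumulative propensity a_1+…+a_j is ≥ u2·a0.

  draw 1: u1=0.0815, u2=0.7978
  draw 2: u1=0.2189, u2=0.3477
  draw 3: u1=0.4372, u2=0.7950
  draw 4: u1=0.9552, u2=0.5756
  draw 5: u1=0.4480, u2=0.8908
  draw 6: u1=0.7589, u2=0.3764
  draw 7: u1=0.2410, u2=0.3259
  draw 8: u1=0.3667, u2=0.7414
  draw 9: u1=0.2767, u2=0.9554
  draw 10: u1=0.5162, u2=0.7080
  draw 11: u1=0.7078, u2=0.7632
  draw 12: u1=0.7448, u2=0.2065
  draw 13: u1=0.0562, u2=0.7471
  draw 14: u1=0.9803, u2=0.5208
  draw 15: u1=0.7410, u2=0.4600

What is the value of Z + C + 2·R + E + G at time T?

Check how each reaction changes W = Z + C + 2·R + E + G (weight of products minus weight of reactants):
R1: Z + E -> 2 C: (1·2) − (1·1 + 1·1) = 2 − 2 = 0
R2: E -> G: (1·1) − (1·1) = 1 − 1 = 0
R3: R -> 2 E: (1·2) − (2·1) = 2 − 2 = 0
R4: R + G -> 3 Z: (1·3) − (2·1 + 1·1) = 3 − 3 = 0
R5: C -> G: (1·1) − (1·1) = 1 − 1 = 0
Every reaction leaves W unchanged, so W is conserved and no simulation is needed: W(T) = W(0) = 4 + 4 + 2·4 + 7 + 6 = 29

Value at T = 29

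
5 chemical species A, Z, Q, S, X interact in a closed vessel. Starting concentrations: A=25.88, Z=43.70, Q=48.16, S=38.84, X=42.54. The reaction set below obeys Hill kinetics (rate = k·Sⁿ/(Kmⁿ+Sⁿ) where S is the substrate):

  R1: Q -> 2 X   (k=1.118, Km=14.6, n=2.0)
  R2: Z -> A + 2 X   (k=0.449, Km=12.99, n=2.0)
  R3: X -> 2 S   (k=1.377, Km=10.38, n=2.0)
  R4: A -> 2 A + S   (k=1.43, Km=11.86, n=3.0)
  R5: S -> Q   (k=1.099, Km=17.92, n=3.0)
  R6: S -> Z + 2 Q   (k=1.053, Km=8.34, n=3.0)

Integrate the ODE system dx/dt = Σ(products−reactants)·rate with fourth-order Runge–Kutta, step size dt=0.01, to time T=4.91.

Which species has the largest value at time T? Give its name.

RK4 with dt=0.01: 491 steps to T=4.91. Trajectory (selected grid times):
t=0.00: A=25.88 Z=43.70 Q=48.16 S=38.84 X=42.54
t=0.55: A=26.83 Z=44.05 Q=49.30 S=39.87 X=43.41
t=1.09: A=27.76 Z=44.39 Q=50.41 S=40.88 X=44.26
t=1.64: A=28.72 Z=44.73 Q=51.55 S=41.91 X=45.13
t=2.18: A=29.67 Z=45.07 Q=52.67 S=42.94 X=45.99
t=2.73: A=30.64 Z=45.42 Q=53.82 S=43.98 X=46.87
t=3.27: A=31.60 Z=45.76 Q=54.94 S=45.01 X=47.74
t=3.82: A=32.57 Z=46.11 Q=56.09 S=46.06 X=48.62
t=4.36: A=33.54 Z=46.45 Q=57.21 S=47.09 X=49.49
t=4.91: A=34.52 Z=46.80 Q=58.36 S=48.15 X=50.38
At T=4.91: A=34.52 Z=46.80 Q=58.36 S=48.15 X=50.38; the largest is Q.

Dominant species at T: Q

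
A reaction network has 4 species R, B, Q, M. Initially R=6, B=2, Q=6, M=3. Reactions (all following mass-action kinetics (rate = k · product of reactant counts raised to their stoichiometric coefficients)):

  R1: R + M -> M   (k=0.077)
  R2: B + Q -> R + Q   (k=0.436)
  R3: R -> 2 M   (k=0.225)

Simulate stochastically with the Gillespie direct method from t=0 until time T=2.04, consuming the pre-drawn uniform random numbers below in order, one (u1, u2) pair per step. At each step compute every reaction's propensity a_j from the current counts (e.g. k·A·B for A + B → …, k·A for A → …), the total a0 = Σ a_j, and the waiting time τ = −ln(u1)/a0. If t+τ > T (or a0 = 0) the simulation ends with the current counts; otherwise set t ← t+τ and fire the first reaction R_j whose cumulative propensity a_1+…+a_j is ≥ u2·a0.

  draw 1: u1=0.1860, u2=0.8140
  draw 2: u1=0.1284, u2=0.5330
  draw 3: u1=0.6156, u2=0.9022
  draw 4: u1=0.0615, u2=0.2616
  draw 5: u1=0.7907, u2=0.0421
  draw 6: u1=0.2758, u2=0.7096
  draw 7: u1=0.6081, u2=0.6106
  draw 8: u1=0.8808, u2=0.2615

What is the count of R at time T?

R at T = 3

t=0.000: R=6 B=2 Q=6 M=3
Draw 1: a1=1.386, a2=5.232, a3=1.350, a0=7.968; τ=−ln(0.1860)/7.968=0.211 → t=0.211; u2·a0=0.8140·7.968=6.486; a1=1.386 < 6.486 ≤ a1+a2=6.618 → R2 fires; R=7 B=1 Q=6 M=3
Draw 2: a1=1.617, a2=2.616, a3=1.575, a0=5.808; τ=−ln(0.1284)/5.808=0.353 → t=0.565; u2·a0=0.5330·5.808=3.096; a1=1.617 < 3.096 ≤ a1+a2=4.233 → R2 fires; R=8 B=0 Q=6 M=3
Draw 3: a1=1.848, a2=0.000, a3=1.800, a0=3.648; τ=−ln(0.6156)/3.648=0.133 → t=0.697; u2·a0=0.9022·3.648=3.291; a1+a2=1.848 < 3.291 ≤ a1+…+a3=3.648 → R3 fires; R=7 B=0 Q=6 M=5
Draw 4: a1=2.695, a2=0.000, a3=1.575, a0=4.270; τ=−ln(0.0615)/4.270=0.653 → t=1.351; u2·a0=0.2616·4.270=1.117 ≤ a1=2.695 → R1 fires; R=6 B=0 Q=6 M=5
Draw 5: a1=2.310, a2=0.000, a3=1.350, a0=3.660; τ=−ln(0.7907)/3.660=0.064 → t=1.415; u2·a0=0.0421·3.660=0.154 ≤ a1=2.310 → R1 fires; R=5 B=0 Q=6 M=5
Draw 6: a1=1.925, a2=0.000, a3=1.125, a0=3.050; τ=−ln(0.2758)/3.050=0.422 → t=1.837; u2·a0=0.7096·3.050=2.164; a1+a2=1.925 < 2.164 ≤ a1+…+a3=3.050 → R3 fires; R=4 B=0 Q=6 M=7
Draw 7: a1=2.156, a2=0.000, a3=0.900, a0=3.056; τ=−ln(0.6081)/3.056=0.163 → t=2.000; u2·a0=0.6106·3.056=1.866 ≤ a1=2.156 → R1 fires; R=3 B=0 Q=6 M=7
Draw 8: a1=1.617, a2=0.000, a3=0.675, a0=2.292; τ=−ln(0.8808)/2.292=0.055 → t=2.055 > T=2.04: stop.
Read off R at T=2.04: 3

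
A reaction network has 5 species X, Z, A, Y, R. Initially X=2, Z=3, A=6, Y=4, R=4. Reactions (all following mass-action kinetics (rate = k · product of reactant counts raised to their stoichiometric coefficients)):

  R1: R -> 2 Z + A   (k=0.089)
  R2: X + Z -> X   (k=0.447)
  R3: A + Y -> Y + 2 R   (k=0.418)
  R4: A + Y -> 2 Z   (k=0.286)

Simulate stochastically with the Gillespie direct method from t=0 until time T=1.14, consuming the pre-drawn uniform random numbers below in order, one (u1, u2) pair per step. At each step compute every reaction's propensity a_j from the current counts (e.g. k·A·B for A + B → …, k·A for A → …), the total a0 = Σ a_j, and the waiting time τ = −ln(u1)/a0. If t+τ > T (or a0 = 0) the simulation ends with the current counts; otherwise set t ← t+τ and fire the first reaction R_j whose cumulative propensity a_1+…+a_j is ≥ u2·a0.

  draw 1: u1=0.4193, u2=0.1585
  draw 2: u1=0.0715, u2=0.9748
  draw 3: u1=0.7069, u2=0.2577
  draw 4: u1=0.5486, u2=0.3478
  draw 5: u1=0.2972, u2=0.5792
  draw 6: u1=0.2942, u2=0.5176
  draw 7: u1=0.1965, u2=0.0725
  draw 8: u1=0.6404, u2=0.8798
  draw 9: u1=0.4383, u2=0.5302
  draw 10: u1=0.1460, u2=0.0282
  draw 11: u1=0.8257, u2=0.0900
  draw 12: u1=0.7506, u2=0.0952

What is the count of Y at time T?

t=0.000: X=2 Z=3 A=6 Y=4 R=4
Draw 1: a1=0.356, a2=2.682, a3=10.032, a4=6.864, a0=19.934; τ=−ln(0.4193)/19.934=0.044 → t=0.044; u2·a0=0.1585·19.934=3.160; a1+a2=3.038 < 3.160 ≤ a1+…+a3=13.070 → R3 fires; X=2 Z=3 A=5 Y=4 R=6
Draw 2: a1=0.534, a2=2.682, a3=8.360, a4=5.720, a0=17.296; τ=−ln(0.0715)/17.296=0.153 → t=0.196; u2·a0=0.9748·17.296=16.860; a1+…+a3=11.576 < 16.860 ≤ a1+…+a4=17.296 → R4 fires; X=2 Z=5 A=4 Y=3 R=6
Draw 3: a1=0.534, a2=4.470, a3=5.016, a4=3.432, a0=13.452; τ=−ln(0.7069)/13.452=0.026 → t=0.222; u2·a0=0.2577·13.452=3.467; a1=0.534 < 3.467 ≤ a1+a2=5.004 → R2 fires; X=2 Z=4 A=4 Y=3 R=6
Draw 4: a1=0.534, a2=3.576, a3=5.016, a4=3.432, a0=12.558; τ=−ln(0.5486)/12.558=0.048 → t=0.270; u2·a0=0.3478·12.558=4.368; a1+a2=4.110 < 4.368 ≤ a1+…+a3=9.126 → R3 fires; X=2 Z=4 A=3 Y=3 R=8
Draw 5: a1=0.712, a2=3.576, a3=3.762, a4=2.574, a0=10.624; τ=−ln(0.2972)/10.624=0.114 → t=0.384; u2·a0=0.5792·10.624=6.153; a1+a2=4.288 < 6.153 ≤ a1+…+a3=8.050 → R3 fires; X=2 Z=4 A=2 Y=3 R=10
Draw 6: a1=0.890, a2=3.576, a3=2.508, a4=1.716, a0=8.690; τ=−ln(0.2942)/8.690=0.141 → t=0.525; u2·a0=0.5176·8.690=4.498; a1+a2=4.466 < 4.498 ≤ a1+…+a3=6.974 → R3 fires; X=2 Z=4 A=1 Y=3 R=12
Draw 7: a1=1.068, a2=3.576, a3=1.254, a4=0.858, a0=6.756; τ=−ln(0.1965)/6.756=0.241 → t=0.766; u2·a0=0.0725·6.756=0.490 ≤ a1=1.068 → R1 fires; X=2 Z=6 A=2 Y=3 R=11
Draw 8: a1=0.979, a2=5.364, a3=2.508, a4=1.716, a0=10.567; τ=−ln(0.6404)/10.567=0.042 → t=0.808; u2·a0=0.8798·10.567=9.297; a1+…+a3=8.851 < 9.297 ≤ a1+…+a4=10.567 → R4 fires; X=2 Z=8 A=1 Y=2 R=11
Draw 9: a1=0.979, a2=7.152, a3=0.836, a4=0.572, a0=9.539; τ=−ln(0.4383)/9.539=0.086 → t=0.894; u2·a0=0.5302·9.539=5.058; a1=0.979 < 5.058 ≤ a1+a2=8.131 → R2 fires; X=2 Z=7 A=1 Y=2 R=11
Draw 10: a1=0.979, a2=6.258, a3=0.836, a4=0.572, a0=8.645; τ=−ln(0.1460)/8.645=0.223 → t=1.117; u2·a0=0.0282·8.645=0.244 ≤ a1=0.979 → R1 fires; X=2 Z=9 A=2 Y=2 R=10
Draw 11: a1=0.890, a2=8.046, a3=1.672, a4=1.144, a0=11.752; τ=−ln(0.8257)/11.752=0.016 → t=1.133; u2·a0=0.0900·11.752=1.058; a1=0.890 < 1.058 ≤ a1+a2=8.936 → R2 fires; X=2 Z=8 A=2 Y=2 R=10
Draw 12: a1=0.890, a2=7.152, a3=1.672, a4=1.144, a0=10.858; τ=−ln(0.7506)/10.858=0.026 → t=1.159 > T=1.14: stop.
Read off Y at T=1.14: 2

Y at T = 2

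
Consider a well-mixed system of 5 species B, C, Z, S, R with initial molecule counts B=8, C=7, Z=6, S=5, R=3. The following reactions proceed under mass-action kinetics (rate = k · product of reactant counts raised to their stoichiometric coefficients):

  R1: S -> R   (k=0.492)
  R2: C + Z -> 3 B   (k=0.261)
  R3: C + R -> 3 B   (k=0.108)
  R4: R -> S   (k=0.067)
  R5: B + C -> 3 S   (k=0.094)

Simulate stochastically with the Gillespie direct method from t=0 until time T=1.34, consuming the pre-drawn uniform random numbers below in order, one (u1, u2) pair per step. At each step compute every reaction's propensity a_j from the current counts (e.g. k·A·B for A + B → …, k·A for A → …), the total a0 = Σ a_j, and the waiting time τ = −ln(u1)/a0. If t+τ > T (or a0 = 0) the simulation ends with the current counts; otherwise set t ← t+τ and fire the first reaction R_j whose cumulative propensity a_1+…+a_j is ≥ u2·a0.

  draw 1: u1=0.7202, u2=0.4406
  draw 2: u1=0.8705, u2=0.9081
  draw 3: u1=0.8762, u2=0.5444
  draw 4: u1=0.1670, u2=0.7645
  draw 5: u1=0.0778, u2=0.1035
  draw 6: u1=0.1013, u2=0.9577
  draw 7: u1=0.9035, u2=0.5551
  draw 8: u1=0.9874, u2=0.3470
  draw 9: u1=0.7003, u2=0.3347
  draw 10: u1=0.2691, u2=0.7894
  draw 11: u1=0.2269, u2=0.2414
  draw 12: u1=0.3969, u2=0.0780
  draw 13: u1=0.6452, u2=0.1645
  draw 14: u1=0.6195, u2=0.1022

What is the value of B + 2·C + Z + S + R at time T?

Check how each reaction changes W = B + 2·C + Z + S + R (weight of products minus weight of reactants):
R1: S -> R: (1·1) − (1·1) = 1 − 1 = 0
R2: C + Z -> 3 B: (1·3) − (2·1 + 1·1) = 3 − 3 = 0
R3: C + R -> 3 B: (1·3) − (2·1 + 1·1) = 3 − 3 = 0
R4: R -> S: (1·1) − (1·1) = 1 − 1 = 0
R5: B + C -> 3 S: (1·3) − (1·1 + 2·1) = 3 − 3 = 0
Every reaction leaves W unchanged, so W is conserved and no simulation is needed: W(T) = W(0) = 8 + 2·7 + 6 + 5 + 3 = 36

Value at T = 36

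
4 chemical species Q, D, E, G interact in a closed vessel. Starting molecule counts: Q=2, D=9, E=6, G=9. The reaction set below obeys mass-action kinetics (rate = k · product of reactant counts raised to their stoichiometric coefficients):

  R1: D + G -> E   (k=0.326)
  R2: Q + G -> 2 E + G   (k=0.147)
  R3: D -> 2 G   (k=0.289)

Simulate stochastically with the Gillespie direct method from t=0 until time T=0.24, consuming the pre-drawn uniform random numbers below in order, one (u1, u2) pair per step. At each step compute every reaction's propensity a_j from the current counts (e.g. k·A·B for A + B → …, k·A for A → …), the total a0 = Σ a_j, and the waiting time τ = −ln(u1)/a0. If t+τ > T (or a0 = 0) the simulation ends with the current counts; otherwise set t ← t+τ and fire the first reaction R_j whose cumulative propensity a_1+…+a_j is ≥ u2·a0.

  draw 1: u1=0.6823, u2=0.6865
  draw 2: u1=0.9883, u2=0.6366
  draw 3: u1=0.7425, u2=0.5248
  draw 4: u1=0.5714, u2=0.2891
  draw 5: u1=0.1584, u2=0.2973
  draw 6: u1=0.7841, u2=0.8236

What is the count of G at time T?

G at T = 4

t=0.000: Q=2 D=9 E=6 G=9
Draw 1: a1=26.406, a2=2.646, a3=2.601, a0=31.653; τ=−ln(0.6823)/31.653=0.012 → t=0.012; u2·a0=0.6865·31.653=21.730 ≤ a1=26.406 → R1 fires; Q=2 D=8 E=7 G=8
Draw 2: a1=20.864, a2=2.352, a3=2.312, a0=25.528; τ=−ln(0.9883)/25.528=0.000 → t=0.013; u2·a0=0.6366·25.528=16.251 ≤ a1=20.864 → R1 fires; Q=2 D=7 E=8 G=7
Draw 3: a1=15.974, a2=2.058, a3=2.023, a0=20.055; τ=−ln(0.7425)/20.055=0.015 → t=0.027; u2·a0=0.5248·20.055=10.525 ≤ a1=15.974 → R1 fires; Q=2 D=6 E=9 G=6
Draw 4: a1=11.736, a2=1.764, a3=1.734, a0=15.234; τ=−ln(0.5714)/15.234=0.037 → t=0.064; u2·a0=0.2891·15.234=4.404 ≤ a1=11.736 → R1 fires; Q=2 D=5 E=10 G=5
Draw 5: a1=8.150, a2=1.470, a3=1.445, a0=11.065; τ=−ln(0.1584)/11.065=0.167 → t=0.231; u2·a0=0.2973·11.065=3.290 ≤ a1=8.150 → R1 fires; Q=2 D=4 E=11 G=4
Draw 6: a1=5.216, a2=1.176, a3=1.156, a0=7.548; τ=−ln(0.7841)/7.548=0.032 → t=0.263 > T=0.24: stop.
Read off G at T=0.24: 4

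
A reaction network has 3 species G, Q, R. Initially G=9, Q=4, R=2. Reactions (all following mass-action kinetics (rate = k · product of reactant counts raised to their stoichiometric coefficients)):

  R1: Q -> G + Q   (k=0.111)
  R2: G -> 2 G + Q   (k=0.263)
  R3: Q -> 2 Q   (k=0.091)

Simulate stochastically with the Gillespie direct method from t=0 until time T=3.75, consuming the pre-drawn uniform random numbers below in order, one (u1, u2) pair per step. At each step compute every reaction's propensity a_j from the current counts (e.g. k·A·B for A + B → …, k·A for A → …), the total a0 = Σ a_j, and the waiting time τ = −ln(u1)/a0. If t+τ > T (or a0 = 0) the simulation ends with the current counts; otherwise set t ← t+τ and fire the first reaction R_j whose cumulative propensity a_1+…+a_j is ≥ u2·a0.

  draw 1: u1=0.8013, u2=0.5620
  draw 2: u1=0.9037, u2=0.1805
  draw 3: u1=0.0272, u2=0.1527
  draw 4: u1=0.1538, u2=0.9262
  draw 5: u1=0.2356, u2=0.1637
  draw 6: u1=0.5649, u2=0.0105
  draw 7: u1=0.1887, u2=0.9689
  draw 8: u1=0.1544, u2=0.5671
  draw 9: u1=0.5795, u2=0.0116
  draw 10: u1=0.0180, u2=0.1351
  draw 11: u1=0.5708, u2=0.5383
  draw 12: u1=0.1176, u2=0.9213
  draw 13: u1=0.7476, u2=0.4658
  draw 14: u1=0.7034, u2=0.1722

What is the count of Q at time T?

t=0.000: G=9 Q=4 R=2
Draw 1: a1=0.444, a2=2.367, a3=0.364, a0=3.175; τ=−ln(0.8013)/3.175=0.070 → t=0.070; u2·a0=0.5620·3.175=1.784; a1=0.444 < 1.784 ≤ a1+a2=2.811 → R2 fires; G=10 Q=5 R=2
Draw 2: a1=0.555, a2=2.630, a3=0.455, a0=3.640; τ=−ln(0.9037)/3.640=0.028 → t=0.098; u2·a0=0.1805·3.640=0.657; a1=0.555 < 0.657 ≤ a1+a2=3.185 → R2 fires; G=11 Q=6 R=2
Draw 3: a1=0.666, a2=2.893, a3=0.546, a0=4.105; τ=−ln(0.0272)/4.105=0.878 → t=0.976; u2·a0=0.1527·4.105=0.627 ≤ a1=0.666 → R1 fires; G=12 Q=6 R=2
Draw 4: a1=0.666, a2=3.156, a3=0.546, a0=4.368; τ=−ln(0.1538)/4.368=0.429 → t=1.404; u2·a0=0.9262·4.368=4.046; a1+a2=3.822 < 4.046 ≤ a1+…+a3=4.368 → R3 fires; G=12 Q=7 R=2
Draw 5: a1=0.777, a2=3.156, a3=0.637, a0=4.570; τ=−ln(0.2356)/4.570=0.316 → t=1.721; u2·a0=0.1637·4.570=0.748 ≤ a1=0.777 → R1 fires; G=13 Q=7 R=2
Draw 6: a1=0.777, a2=3.419, a3=0.637, a0=4.833; τ=−ln(0.5649)/4.833=0.118 → t=1.839; u2·a0=0.0105·4.833=0.051 ≤ a1=0.777 → R1 fires; G=14 Q=7 R=2
Draw 7: a1=0.777, a2=3.682, a3=0.637, a0=5.096; τ=−ln(0.1887)/5.096=0.327 → t=2.166; u2·a0=0.9689·5.096=4.938; a1+a2=4.459 < 4.938 ≤ a1+…+a3=5.096 → R3 fires; G=14 Q=8 R=2
Draw 8: a1=0.888, a2=3.682, a3=0.728, a0=5.298; τ=−ln(0.1544)/5.298=0.353 → t=2.519; u2·a0=0.5671·5.298=3.004; a1=0.888 < 3.004 ≤ a1+a2=4.570 → R2 fires; G=15 Q=9 R=2
Draw 9: a1=0.999, a2=3.945, a3=0.819, a0=5.763; τ=−ln(0.5795)/5.763=0.095 → t=2.613; u2·a0=0.0116·5.763=0.067 ≤ a1=0.999 → R1 fires; G=16 Q=9 R=2
Draw 10: a1=0.999, a2=4.208, a3=0.819, a0=6.026; τ=−ln(0.0180)/6.026=0.667 → t=3.280; u2·a0=0.1351·6.026=0.814 ≤ a1=0.999 → R1 fires; G=17 Q=9 R=2
Draw 11: a1=0.999, a2=4.471, a3=0.819, a0=6.289; τ=−ln(0.5708)/6.289=0.089 → t=3.369; u2·a0=0.5383·6.289=3.385; a1=0.999 < 3.385 ≤ a1+a2=5.470 → R2 fires; G=18 Q=10 R=2
Draw 12: a1=1.110, a2=4.734, a3=0.910, a0=6.754; τ=−ln(0.1176)/6.754=0.317 → t=3.686; u2·a0=0.9213·6.754=6.222; a1+a2=5.844 < 6.222 ≤ a1+…+a3=6.754 → R3 fires; G=18 Q=11 R=2
Draw 13: a1=1.221, a2=4.734, a3=1.001, a0=6.956; τ=−ln(0.7476)/6.956=0.042 → t=3.728; u2·a0=0.4658·6.956=3.240; a1=1.221 < 3.240 ≤ a1+a2=5.955 → R2 fires; G=19 Q=12 R=2
Draw 14: a1=1.332, a2=4.997, a3=1.092, a0=7.421; τ=−ln(0.7034)/7.421=0.047 → t=3.775 > T=3.75: stop.
Read off Q at T=3.75: 12

Q at T = 12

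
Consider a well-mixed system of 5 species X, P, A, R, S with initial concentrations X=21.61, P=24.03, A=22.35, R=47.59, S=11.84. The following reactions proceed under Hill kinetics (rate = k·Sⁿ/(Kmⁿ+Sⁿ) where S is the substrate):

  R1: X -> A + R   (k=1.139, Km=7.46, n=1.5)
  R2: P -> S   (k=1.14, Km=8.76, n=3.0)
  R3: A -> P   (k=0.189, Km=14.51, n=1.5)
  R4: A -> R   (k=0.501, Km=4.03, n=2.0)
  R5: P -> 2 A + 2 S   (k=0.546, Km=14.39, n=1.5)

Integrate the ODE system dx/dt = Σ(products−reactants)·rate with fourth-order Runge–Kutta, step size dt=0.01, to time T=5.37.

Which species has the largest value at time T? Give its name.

RK4 with dt=0.01: 537 steps to T=5.37. Trajectory (selected grid times):
t=0.00: X=21.61 P=24.03 A=22.35 R=47.59 S=11.84
t=0.60: X=21.04 P=23.23 A=22.99 R=48.45 S=12.93
t=1.19: X=20.49 P=22.46 A=23.61 R=49.29 S=14.00
t=1.79: X=19.93 P=21.67 A=24.23 R=50.14 S=15.07
t=2.39: X=19.38 P=20.90 A=24.84 R=50.98 S=16.13
t=2.98: X=18.84 P=20.15 A=25.42 R=51.81 S=17.16
t=3.58: X=18.29 P=19.40 A=25.99 R=52.65 S=18.20
t=4.18: X=17.75 P=18.66 A=26.55 R=53.48 S=19.22
t=4.77: X=17.23 P=17.94 A=27.09 R=54.30 S=20.20
t=5.37: X=16.70 P=17.23 A=27.62 R=55.12 S=21.19
At T=5.37: X=16.70 P=17.23 A=27.62 R=55.12 S=21.19; the largest is R.

Dominant species at T: R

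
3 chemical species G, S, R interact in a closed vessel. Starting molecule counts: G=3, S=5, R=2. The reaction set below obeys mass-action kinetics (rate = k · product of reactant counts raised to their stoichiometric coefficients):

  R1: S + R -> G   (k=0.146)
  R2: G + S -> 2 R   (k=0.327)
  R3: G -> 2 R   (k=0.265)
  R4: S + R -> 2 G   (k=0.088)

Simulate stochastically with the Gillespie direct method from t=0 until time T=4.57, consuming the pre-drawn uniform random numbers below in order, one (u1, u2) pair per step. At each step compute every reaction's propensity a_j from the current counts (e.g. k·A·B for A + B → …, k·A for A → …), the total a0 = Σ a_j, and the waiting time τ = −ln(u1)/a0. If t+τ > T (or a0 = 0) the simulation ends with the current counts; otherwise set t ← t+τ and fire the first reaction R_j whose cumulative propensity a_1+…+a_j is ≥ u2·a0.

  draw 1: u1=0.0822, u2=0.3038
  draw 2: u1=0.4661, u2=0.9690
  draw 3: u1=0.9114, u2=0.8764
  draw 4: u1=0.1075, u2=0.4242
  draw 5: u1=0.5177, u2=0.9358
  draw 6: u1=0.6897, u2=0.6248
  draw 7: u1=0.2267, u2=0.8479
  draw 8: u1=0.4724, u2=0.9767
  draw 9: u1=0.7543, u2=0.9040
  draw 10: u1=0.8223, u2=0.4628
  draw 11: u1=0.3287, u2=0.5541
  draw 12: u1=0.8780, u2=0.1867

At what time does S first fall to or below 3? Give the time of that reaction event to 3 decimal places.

Threshold first reached at t = 0.422

t=0.000: G=3 S=5 R=2
Draw 1: a1=1.460, a2=4.905, a3=0.795, a4=0.880, a0=8.040; τ=−ln(0.0822)/8.040=0.311 → t=0.311; u2·a0=0.3038·8.040=2.443; a1=1.460 < 2.443 ≤ a1+a2=6.365 → R2 fires; G=2 S=4 R=4
Draw 2: a1=2.336, a2=2.616, a3=0.530, a4=1.408, a0=6.890; τ=−ln(0.4661)/6.890=0.111 → t=0.422; u2·a0=0.9690·6.890=6.676; a1+…+a3=5.482 < 6.676 ≤ a1+…+a4=6.890 → R4 fires; G=4 S=3 R=3
Draw 3: a1=1.314, a2=3.924, a3=1.060, a4=0.792, a0=7.090; τ=−ln(0.9114)/7.090=0.013 → t=0.435; u2·a0=0.8764·7.090=6.214; a1+a2=5.238 < 6.214 ≤ a1+…+a3=6.298 → R3 fires; G=3 S=3 R=5
Draw 4: a1=2.190, a2=2.943, a3=0.795, a4=1.320, a0=7.248; τ=−ln(0.1075)/7.248=0.308 → t=0.742; u2·a0=0.4242·7.248=3.075; a1=2.190 < 3.075 ≤ a1+a2=5.133 → R2 fires; G=2 S=2 R=7
Draw 5: a1=2.044, a2=1.308, a3=0.530, a4=1.232, a0=5.114; τ=−ln(0.5177)/5.114=0.129 → t=0.871; u2·a0=0.9358·5.114=4.786; a1+…+a3=3.882 < 4.786 ≤ a1+…+a4=5.114 → R4 fires; G=4 S=1 R=6
Draw 6: a1=0.876, a2=1.308, a3=1.060, a4=0.528, a0=3.772; τ=−ln(0.6897)/3.772=0.098 → t=0.970; u2·a0=0.6248·3.772=2.357; a1+a2=2.184 < 2.357 ≤ a1+…+a3=3.244 → R3 fires; G=3 S=1 R=8
Draw 7: a1=1.168, a2=0.981, a3=0.795, a4=0.704, a0=3.648; τ=−ln(0.2267)/3.648=0.407 → t=1.376; u2·a0=0.8479·3.648=3.093; a1+…+a3=2.944 < 3.093 ≤ a1+…+a4=3.648 → R4 fires; G=5 S=0 R=7
Draw 8: a1=0.000, a2=0.000, a3=1.325, a4=0.000, a0=1.325; τ=−ln(0.4724)/1.325=0.566 → t=1.942; u2·a0=0.9767·1.325=1.294; a1+a2=0.000 < 1.294 ≤ a1+…+a3=1.325 → R3 fires; G=4 S=0 R=9
Draw 9: a1=0.000, a2=0.000, a3=1.060, a4=0.000, a0=1.060; τ=−ln(0.7543)/1.060=0.266 → t=2.208; u2·a0=0.9040·1.060=0.958; a1+a2=0.000 < 0.958 ≤ a1+…+a3=1.060 → R3 fires; G=3 S=0 R=11
Draw 10: a1=0.000, a2=0.000, a3=0.795, a4=0.000, a0=0.795; τ=−ln(0.8223)/0.795=0.246 → t=2.455; u2·a0=0.4628·0.795=0.368; a1+a2=0.000 < 0.368 ≤ a1+…+a3=0.795 → R3 fires; G=2 S=0 R=13
Draw 11: a1=0.000, a2=0.000, a3=0.530, a4=0.000, a0=0.530; τ=−ln(0.3287)/0.530=2.099 → t=4.554; u2·a0=0.5541·0.530=0.294; a1+a2=0.000 < 0.294 ≤ a1+…+a3=0.530 → R3 fires; G=1 S=0 R=15
Draw 12: a1=0.000, a2=0.000, a3=0.265, a4=0.000, a0=0.265; τ=−ln(0.8780)/0.265=0.491 → t=5.045 > T=4.57: stop.
S first becomes ≤ 3 when it reaches 3 at the event at t=0.422.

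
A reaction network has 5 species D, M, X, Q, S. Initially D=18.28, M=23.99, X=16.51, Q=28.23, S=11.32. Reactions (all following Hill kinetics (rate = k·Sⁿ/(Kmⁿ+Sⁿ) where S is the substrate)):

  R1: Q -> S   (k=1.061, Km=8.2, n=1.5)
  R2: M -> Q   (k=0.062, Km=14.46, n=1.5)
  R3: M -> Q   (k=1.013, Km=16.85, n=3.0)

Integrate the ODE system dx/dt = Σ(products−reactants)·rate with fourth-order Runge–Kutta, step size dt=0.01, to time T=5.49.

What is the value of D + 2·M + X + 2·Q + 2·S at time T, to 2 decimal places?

Check how each reaction changes W = D + 2·M + X + 2·Q + 2·S (weight of products minus weight of reactants):
R1: Q -> S: (2·1) − (2·1) = 2 − 2 = 0
R2: M -> Q: (2·1) − (2·1) = 2 − 2 = 0
R3: M -> Q: (2·1) − (2·1) = 2 − 2 = 0
Every reaction leaves W unchanged, so W is conserved and no simulation is needed: W(T) = W(0) = 18.28 + 2·23.99 + 16.51 + 2·28.23 + 2·11.32 = 161.87

Value at T = 161.87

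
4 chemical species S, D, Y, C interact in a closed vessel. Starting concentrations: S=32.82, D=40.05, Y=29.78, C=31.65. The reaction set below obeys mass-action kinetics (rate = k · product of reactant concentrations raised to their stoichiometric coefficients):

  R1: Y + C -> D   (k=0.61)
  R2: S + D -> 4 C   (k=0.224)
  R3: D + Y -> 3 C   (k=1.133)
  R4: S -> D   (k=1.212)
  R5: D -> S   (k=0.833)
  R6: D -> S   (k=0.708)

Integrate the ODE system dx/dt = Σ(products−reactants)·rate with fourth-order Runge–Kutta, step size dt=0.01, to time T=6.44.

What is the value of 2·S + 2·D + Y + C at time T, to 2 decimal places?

Value at T = 207.17

Check how each reaction changes W = 2·S + 2·D + Y + C (weight of products minus weight of reactants):
R1: Y + C -> D: (2·1) − (1·1 + 1·1) = 2 − 2 = 0
R2: S + D -> 4 C: (1·4) − (2·1 + 2·1) = 4 − 4 = 0
R3: D + Y -> 3 C: (1·3) − (2·1 + 1·1) = 3 − 3 = 0
R4: S -> D: (2·1) − (2·1) = 2 − 2 = 0
R5: D -> S: (2·1) − (2·1) = 2 − 2 = 0
R6: D -> S: (2·1) − (2·1) = 2 − 2 = 0
Every reaction leaves W unchanged, so W is conserved and no simulation is needed: W(T) = W(0) = 2·32.82 + 2·40.05 + 29.78 + 31.65 = 207.17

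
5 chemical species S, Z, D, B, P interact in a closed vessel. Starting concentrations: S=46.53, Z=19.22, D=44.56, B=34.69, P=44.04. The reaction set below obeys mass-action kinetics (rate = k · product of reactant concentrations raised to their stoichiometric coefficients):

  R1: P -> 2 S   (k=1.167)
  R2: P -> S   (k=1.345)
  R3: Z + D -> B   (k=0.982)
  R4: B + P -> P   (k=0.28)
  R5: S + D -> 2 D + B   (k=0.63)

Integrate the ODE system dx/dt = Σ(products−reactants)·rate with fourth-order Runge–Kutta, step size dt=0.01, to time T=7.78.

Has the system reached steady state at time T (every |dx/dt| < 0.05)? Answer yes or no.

Steady state at T: yes

RK4 with dt=0.01: 778 steps to T=7.78. Trajectory (selected grid times):
t=0.00: S=46.53 Z=19.22 D=44.56 B=34.69 P=44.04
t=0.86: S=0.24 Z=0.00 D=128.70 B=15.13 P=5.08
t=1.73: S=0.03 Z=0.00 D=135.51 B=14.51 P=0.57
t=2.59: S=0.00 Z=0.00 D=136.27 B=14.46 P=0.07
t=3.46: S=0.00 Z=0.00 D=136.36 B=14.45 P=0.01
t=4.32: S=0.00 Z=0.00 D=136.37 B=14.45 P=0.00
t=5.19: S=0.00 Z=0.00 D=136.37 B=14.45 P=0.00
t=6.05: S=0.00 Z=0.00 D=136.37 B=14.45 P=0.00
t=6.92: S=0.00 Z=0.00 D=136.37 B=14.45 P=0.00
t=7.78: S=0.00 Z=0.00 D=136.37 B=14.45 P=0.00
Rates at T: R1=0.0000, R2=0.0000, R3=0.0000, R4=0.0000, R5=0.0000
dx/dt at T (Σ net stoichiometry × rate): S=-0.0000, Z=+0.0000, D=+0.0000, B=-0.0000, P=-0.0000
Largest |dx/dt| is |+0.0000| (D) < 0.05 → steady.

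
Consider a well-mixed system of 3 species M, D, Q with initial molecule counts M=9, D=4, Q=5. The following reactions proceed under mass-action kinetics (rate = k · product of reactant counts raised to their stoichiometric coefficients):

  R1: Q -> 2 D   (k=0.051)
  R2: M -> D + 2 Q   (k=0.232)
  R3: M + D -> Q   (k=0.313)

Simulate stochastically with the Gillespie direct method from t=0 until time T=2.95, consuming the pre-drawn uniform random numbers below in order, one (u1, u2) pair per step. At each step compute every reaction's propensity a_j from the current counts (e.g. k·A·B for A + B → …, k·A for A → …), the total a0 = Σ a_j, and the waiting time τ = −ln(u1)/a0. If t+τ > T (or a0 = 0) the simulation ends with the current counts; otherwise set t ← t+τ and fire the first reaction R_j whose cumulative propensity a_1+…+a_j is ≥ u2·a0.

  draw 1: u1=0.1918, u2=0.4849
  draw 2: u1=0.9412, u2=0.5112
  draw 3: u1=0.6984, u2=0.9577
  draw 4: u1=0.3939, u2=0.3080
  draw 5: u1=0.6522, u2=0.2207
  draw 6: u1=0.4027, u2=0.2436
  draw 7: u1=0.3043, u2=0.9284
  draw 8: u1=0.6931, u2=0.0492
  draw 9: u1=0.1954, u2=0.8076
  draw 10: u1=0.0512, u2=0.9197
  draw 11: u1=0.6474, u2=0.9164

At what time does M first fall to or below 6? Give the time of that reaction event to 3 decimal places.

Threshold first reached at t = 0.184

t=0.000: M=9 D=4 Q=5
Draw 1: a1=0.255, a2=2.088, a3=11.268, a0=13.611; τ=−ln(0.1918)/13.611=0.121 → t=0.121; u2·a0=0.4849·13.611=6.600; a1+a2=2.343 < 6.600 ≤ a1+…+a3=13.611 → R3 fires; M=8 D=3 Q=6
Draw 2: a1=0.306, a2=1.856, a3=7.512, a0=9.674; τ=−ln(0.9412)/9.674=0.006 → t=0.128; u2·a0=0.5112·9.674=4.945; a1+a2=2.162 < 4.945 ≤ a1+…+a3=9.674 → R3 fires; M=7 D=2 Q=7
Draw 3: a1=0.357, a2=1.624, a3=4.382, a0=6.363; τ=−ln(0.6984)/6.363=0.056 → t=0.184; u2·a0=0.9577·6.363=6.094; a1+a2=1.981 < 6.094 ≤ a1+…+a3=6.363 → R3 fires; M=6 D=1 Q=8
Draw 4: a1=0.408, a2=1.392, a3=1.878, a0=3.678; τ=−ln(0.3939)/3.678=0.253 → t=0.437; u2·a0=0.3080·3.678=1.133; a1=0.408 < 1.133 ≤ a1+a2=1.800 → R2 fires; M=5 D=2 Q=10
Draw 5: a1=0.510, a2=1.160, a3=3.130, a0=4.800; τ=−ln(0.6522)/4.800=0.089 → t=0.526; u2·a0=0.2207·4.800=1.059; a1=0.510 < 1.059 ≤ a1+a2=1.670 → R2 fires; M=4 D=3 Q=12
Draw 6: a1=0.612, a2=0.928, a3=3.756, a0=5.296; τ=−ln(0.4027)/5.296=0.172 → t=0.698; u2·a0=0.2436·5.296=1.290; a1=0.612 < 1.290 ≤ a1+a2=1.540 → R2 fires; M=3 D=4 Q=14
Draw 7: a1=0.714, a2=0.696, a3=3.756, a0=5.166; τ=−ln(0.3043)/5.166=0.230 → t=0.928; u2·a0=0.9284·5.166=4.796; a1+a2=1.410 < 4.796 ≤ a1+…+a3=5.166 → R3 fires; M=2 D=3 Q=15
Draw 8: a1=0.765, a2=0.464, a3=1.878, a0=3.107; τ=−ln(0.6931)/3.107=0.118 → t=1.046; u2·a0=0.0492·3.107=0.153 ≤ a1=0.765 → R1 fires; M=2 D=5 Q=14
Draw 9: a1=0.714, a2=0.464, a3=3.130, a0=4.308; τ=−ln(0.1954)/4.308=0.379 → t=1.425; u2·a0=0.8076·4.308=3.479; a1+a2=1.178 < 3.479 ≤ a1+…+a3=4.308 → R3 fires; M=1 D=4 Q=15
Draw 10: a1=0.765, a2=0.232, a3=1.252, a0=2.249; τ=−ln(0.0512)/2.249=1.321 → t=2.747; u2·a0=0.9197·2.249=2.068; a1+a2=0.997 < 2.068 ≤ a1+…+a3=2.249 → R3 fires; M=0 D=3 Q=16
Draw 11: a1=0.816, a2=0.000, a3=0.000, a0=0.816; τ=−ln(0.6474)/0.816=0.533 → t=3.280 > T=2.95: stop.
M first becomes ≤ 6 when it reaches 6 at the event at t=0.184.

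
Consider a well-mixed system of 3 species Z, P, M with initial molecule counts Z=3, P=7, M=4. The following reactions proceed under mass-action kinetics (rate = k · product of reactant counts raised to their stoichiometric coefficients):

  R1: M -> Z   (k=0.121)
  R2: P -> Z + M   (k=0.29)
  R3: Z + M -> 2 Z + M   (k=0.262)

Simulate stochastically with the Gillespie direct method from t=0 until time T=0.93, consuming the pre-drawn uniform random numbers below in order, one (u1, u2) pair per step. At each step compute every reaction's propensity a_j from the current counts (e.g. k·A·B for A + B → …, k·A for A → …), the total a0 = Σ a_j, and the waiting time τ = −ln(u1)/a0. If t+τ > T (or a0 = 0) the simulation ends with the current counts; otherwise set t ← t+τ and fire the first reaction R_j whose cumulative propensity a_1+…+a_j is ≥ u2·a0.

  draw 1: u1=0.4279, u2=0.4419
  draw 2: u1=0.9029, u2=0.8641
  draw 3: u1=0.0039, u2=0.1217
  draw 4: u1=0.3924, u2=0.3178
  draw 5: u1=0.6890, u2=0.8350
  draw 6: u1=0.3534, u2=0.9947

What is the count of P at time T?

t=0.000: Z=3 P=7 M=4
Draw 1: a1=0.484, a2=2.030, a3=3.144, a0=5.658; τ=−ln(0.4279)/5.658=0.150 → t=0.150; u2·a0=0.4419·5.658=2.500; a1=0.484 < 2.500 ≤ a1+a2=2.514 → R2 fires; Z=4 P=6 M=5
Draw 2: a1=0.605, a2=1.740, a3=5.240, a0=7.585; τ=−ln(0.9029)/7.585=0.013 → t=0.163; u2·a0=0.8641·7.585=6.554; a1+a2=2.345 < 6.554 ≤ a1+…+a3=7.585 → R3 fires; Z=5 P=6 M=5
Draw 3: a1=0.605, a2=1.740, a3=6.550, a0=8.895; τ=−ln(0.0039)/8.895=0.624 → t=0.787; u2·a0=0.1217·8.895=1.083; a1=0.605 < 1.083 ≤ a1+a2=2.345 → R2 fires; Z=6 P=5 M=6
Draw 4: a1=0.726, a2=1.450, a3=9.432, a0=11.608; τ=−ln(0.3924)/11.608=0.081 → t=0.868; u2·a0=0.3178·11.608=3.689; a1+a2=2.176 < 3.689 ≤ a1+…+a3=11.608 → R3 fires; Z=7 P=5 M=6
Draw 5: a1=0.726, a2=1.450, a3=11.004, a0=13.180; τ=−ln(0.6890)/13.180=0.028 → t=0.896; u2·a0=0.8350·13.180=11.005; a1+a2=2.176 < 11.005 ≤ a1+…+a3=13.180 → R3 fires; Z=8 P=5 M=6
Draw 6: a1=0.726, a2=1.450, a3=12.576, a0=14.752; τ=−ln(0.3534)/14.752=0.071 → t=0.966 > T=0.93: stop.
Read off P at T=0.93: 5

P at T = 5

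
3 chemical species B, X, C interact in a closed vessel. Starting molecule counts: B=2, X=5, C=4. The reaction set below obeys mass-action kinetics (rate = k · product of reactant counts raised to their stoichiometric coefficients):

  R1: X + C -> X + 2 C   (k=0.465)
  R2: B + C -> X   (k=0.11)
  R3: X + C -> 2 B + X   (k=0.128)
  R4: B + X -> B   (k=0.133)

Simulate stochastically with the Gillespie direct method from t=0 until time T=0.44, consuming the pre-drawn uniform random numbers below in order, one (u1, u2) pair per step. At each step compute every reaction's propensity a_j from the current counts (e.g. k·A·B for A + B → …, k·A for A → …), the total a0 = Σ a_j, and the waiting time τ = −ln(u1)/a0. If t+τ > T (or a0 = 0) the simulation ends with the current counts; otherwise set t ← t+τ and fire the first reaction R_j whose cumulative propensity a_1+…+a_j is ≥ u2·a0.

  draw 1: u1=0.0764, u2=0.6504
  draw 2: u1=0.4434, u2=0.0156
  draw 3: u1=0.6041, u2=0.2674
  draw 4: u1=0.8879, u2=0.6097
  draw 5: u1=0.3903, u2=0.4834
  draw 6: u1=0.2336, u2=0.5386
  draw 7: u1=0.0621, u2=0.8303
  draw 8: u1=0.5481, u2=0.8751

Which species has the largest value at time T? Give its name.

t=0.000: B=2 X=5 C=4
Draw 1: a1=9.300, a2=0.880, a3=2.560, a4=1.330, a0=14.070; τ=−ln(0.0764)/14.070=0.183 → t=0.183; u2·a0=0.6504·14.070=9.151 ≤ a1=9.300 → R1 fires; B=2 X=5 C=5
Draw 2: a1=11.625, a2=1.100, a3=3.200, a4=1.330, a0=17.255; τ=−ln(0.4434)/17.255=0.047 → t=0.230; u2·a0=0.0156·17.255=0.269 ≤ a1=11.625 → R1 fires; B=2 X=5 C=6
Draw 3: a1=13.950, a2=1.320, a3=3.840, a4=1.330, a0=20.440; τ=−ln(0.6041)/20.440=0.025 → t=0.255; u2·a0=0.2674·20.440=5.466 ≤ a1=13.950 → R1 fires; B=2 X=5 C=7
Draw 4: a1=16.275, a2=1.540, a3=4.480, a4=1.330, a0=23.625; τ=−ln(0.8879)/23.625=0.005 → t=0.260; u2·a0=0.6097·23.625=14.404 ≤ a1=16.275 → R1 fires; B=2 X=5 C=8
Draw 5: a1=18.600, a2=1.760, a3=5.120, a4=1.330, a0=26.810; τ=−ln(0.3903)/26.810=0.035 → t=0.295; u2·a0=0.4834·26.810=12.960 ≤ a1=18.600 → R1 fires; B=2 X=5 C=9
Draw 6: a1=20.925, a2=1.980, a3=5.760, a4=1.330, a0=29.995; τ=−ln(0.2336)/29.995=0.048 → t=0.343; u2·a0=0.5386·29.995=16.155 ≤ a1=20.925 → R1 fires; B=2 X=5 C=10
Draw 7: a1=23.250, a2=2.200, a3=6.400, a4=1.330, a0=33.180; τ=−ln(0.0621)/33.180=0.084 → t=0.427; u2·a0=0.8303·33.180=27.549; a1+a2=25.450 < 27.549 ≤ a1+…+a3=31.850 → R3 fires; B=4 X=5 C=9
Draw 8: a1=20.925, a2=3.960, a3=5.760, a4=2.660, a0=33.305; τ=−ln(0.5481)/33.305=0.018 → t=0.445 > T=0.44: stop.
At T=0.44: B=4 X=5 C=9; the largest is C.

Dominant species at T: C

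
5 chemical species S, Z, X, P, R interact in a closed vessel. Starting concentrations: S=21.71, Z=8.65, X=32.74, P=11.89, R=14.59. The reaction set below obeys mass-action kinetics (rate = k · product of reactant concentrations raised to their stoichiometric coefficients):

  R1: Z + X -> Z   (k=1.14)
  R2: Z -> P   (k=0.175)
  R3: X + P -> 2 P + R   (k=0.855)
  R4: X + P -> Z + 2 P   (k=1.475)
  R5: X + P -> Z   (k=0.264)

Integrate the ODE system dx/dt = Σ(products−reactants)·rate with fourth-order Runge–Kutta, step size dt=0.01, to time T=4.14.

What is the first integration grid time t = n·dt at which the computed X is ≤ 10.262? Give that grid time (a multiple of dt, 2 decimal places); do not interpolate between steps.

RK4 with dt=0.01: 414 steps to T=4.14. Trajectory (selected grid times):
t=0.00: S=21.71 Z=8.65 X=32.74 P=11.89 R=14.59
t=0.01: S=21.71 Z=15.66 X=18.78 P=20.26 R=18.04
t=0.02: S=21.71 Z=20.88 X=8.26 P=26.54 R=20.63
t=0.46: S=21.71 Z=23.14 X=0.00 P=33.26 R=22.65
t=0.92: S=21.71 Z=21.35 X=0.00 P=35.05 R=22.65
t=1.38: S=21.71 Z=19.70 X=0.00 P=36.71 R=22.65
t=1.84: S=21.71 Z=18.18 X=0.00 P=38.23 R=22.65
t=2.30: S=21.71 Z=16.77 X=0.00 P=39.63 R=22.65
t=2.76: S=21.71 Z=15.47 X=0.00 P=40.93 R=22.65
t=3.22: S=21.71 Z=14.28 X=0.00 P=42.13 R=22.65
t=3.68: S=21.71 Z=13.17 X=0.00 P=43.23 R=22.65
t=4.14: S=21.71 Z=12.15 X=0.00 P=44.25 R=22.65
X(0.01)=18.784 > 10.262 but X(0.02)=8.257 ≤ 10.262, so the first grid time is t=0.02.

Threshold first reached at t = 0.02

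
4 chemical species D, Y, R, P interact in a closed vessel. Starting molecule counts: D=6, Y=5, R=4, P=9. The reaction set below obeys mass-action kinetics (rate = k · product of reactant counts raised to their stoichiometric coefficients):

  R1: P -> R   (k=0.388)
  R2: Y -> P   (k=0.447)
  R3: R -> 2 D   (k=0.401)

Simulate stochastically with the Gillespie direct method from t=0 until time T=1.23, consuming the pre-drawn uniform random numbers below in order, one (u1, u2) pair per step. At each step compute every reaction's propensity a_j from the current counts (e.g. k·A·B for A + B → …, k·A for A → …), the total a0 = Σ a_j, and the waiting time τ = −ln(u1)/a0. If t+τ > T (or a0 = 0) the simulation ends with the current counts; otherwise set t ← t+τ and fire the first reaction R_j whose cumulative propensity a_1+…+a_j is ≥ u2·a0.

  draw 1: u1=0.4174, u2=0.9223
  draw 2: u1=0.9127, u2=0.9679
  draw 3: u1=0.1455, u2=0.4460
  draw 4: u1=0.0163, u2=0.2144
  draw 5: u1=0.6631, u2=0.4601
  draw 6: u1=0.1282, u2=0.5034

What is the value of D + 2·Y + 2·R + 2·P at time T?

Check how each reaction changes W = D + 2·Y + 2·R + 2·P (weight of products minus weight of reactants):
R1: P -> R: (2·1) − (2·1) = 2 − 2 = 0
R2: Y -> P: (2·1) − (2·1) = 2 − 2 = 0
R3: R -> 2 D: (1·2) − (2·1) = 2 − 2 = 0
Every reaction leaves W unchanged, so W is conserved and no simulation is needed: W(T) = W(0) = 6 + 2·5 + 2·4 + 2·9 = 42

Value at T = 42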